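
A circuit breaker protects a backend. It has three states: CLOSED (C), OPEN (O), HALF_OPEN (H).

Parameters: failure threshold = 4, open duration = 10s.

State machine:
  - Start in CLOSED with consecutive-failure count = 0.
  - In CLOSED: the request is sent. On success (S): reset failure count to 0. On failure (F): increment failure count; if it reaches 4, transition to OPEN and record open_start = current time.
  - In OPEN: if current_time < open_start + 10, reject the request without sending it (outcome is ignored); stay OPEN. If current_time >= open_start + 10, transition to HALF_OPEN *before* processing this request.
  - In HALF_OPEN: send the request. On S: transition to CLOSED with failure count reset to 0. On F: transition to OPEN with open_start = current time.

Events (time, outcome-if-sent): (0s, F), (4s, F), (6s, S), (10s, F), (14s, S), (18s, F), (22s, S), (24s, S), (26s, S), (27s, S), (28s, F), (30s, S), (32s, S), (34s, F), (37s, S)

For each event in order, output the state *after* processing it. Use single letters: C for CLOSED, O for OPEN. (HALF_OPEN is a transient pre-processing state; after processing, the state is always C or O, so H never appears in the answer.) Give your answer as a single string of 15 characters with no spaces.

Answer: CCCCCCCCCCCCCCC

Derivation:
State after each event:
  event#1 t=0s outcome=F: state=CLOSED
  event#2 t=4s outcome=F: state=CLOSED
  event#3 t=6s outcome=S: state=CLOSED
  event#4 t=10s outcome=F: state=CLOSED
  event#5 t=14s outcome=S: state=CLOSED
  event#6 t=18s outcome=F: state=CLOSED
  event#7 t=22s outcome=S: state=CLOSED
  event#8 t=24s outcome=S: state=CLOSED
  event#9 t=26s outcome=S: state=CLOSED
  event#10 t=27s outcome=S: state=CLOSED
  event#11 t=28s outcome=F: state=CLOSED
  event#12 t=30s outcome=S: state=CLOSED
  event#13 t=32s outcome=S: state=CLOSED
  event#14 t=34s outcome=F: state=CLOSED
  event#15 t=37s outcome=S: state=CLOSED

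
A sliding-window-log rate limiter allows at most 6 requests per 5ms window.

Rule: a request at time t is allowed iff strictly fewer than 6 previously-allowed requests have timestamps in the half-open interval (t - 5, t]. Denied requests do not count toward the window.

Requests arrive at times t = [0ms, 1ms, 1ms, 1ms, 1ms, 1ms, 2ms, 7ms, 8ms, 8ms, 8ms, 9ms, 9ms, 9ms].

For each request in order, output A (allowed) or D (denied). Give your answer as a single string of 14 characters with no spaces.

Tracking allowed requests in the window:
  req#1 t=0ms: ALLOW
  req#2 t=1ms: ALLOW
  req#3 t=1ms: ALLOW
  req#4 t=1ms: ALLOW
  req#5 t=1ms: ALLOW
  req#6 t=1ms: ALLOW
  req#7 t=2ms: DENY
  req#8 t=7ms: ALLOW
  req#9 t=8ms: ALLOW
  req#10 t=8ms: ALLOW
  req#11 t=8ms: ALLOW
  req#12 t=9ms: ALLOW
  req#13 t=9ms: ALLOW
  req#14 t=9ms: DENY

Answer: AAAAAADAAAAAAD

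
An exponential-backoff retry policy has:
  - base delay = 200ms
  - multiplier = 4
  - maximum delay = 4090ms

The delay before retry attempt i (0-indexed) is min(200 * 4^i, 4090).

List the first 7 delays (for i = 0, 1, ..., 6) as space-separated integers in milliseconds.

Computing each delay:
  i=0: min(200*4^0, 4090) = 200
  i=1: min(200*4^1, 4090) = 800
  i=2: min(200*4^2, 4090) = 3200
  i=3: min(200*4^3, 4090) = 4090
  i=4: min(200*4^4, 4090) = 4090
  i=5: min(200*4^5, 4090) = 4090
  i=6: min(200*4^6, 4090) = 4090

Answer: 200 800 3200 4090 4090 4090 4090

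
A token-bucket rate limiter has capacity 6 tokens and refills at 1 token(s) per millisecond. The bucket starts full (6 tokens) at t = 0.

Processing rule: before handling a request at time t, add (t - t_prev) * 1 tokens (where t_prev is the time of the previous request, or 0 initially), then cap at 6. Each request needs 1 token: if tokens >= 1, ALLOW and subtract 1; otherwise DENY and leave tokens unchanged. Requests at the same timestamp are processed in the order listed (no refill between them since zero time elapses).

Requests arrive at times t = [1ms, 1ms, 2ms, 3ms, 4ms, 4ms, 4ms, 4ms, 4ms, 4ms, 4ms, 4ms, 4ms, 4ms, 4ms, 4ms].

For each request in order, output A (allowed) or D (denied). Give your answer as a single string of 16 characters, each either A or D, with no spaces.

Answer: AAAAAAAAADDDDDDD

Derivation:
Simulating step by step:
  req#1 t=1ms: ALLOW
  req#2 t=1ms: ALLOW
  req#3 t=2ms: ALLOW
  req#4 t=3ms: ALLOW
  req#5 t=4ms: ALLOW
  req#6 t=4ms: ALLOW
  req#7 t=4ms: ALLOW
  req#8 t=4ms: ALLOW
  req#9 t=4ms: ALLOW
  req#10 t=4ms: DENY
  req#11 t=4ms: DENY
  req#12 t=4ms: DENY
  req#13 t=4ms: DENY
  req#14 t=4ms: DENY
  req#15 t=4ms: DENY
  req#16 t=4ms: DENY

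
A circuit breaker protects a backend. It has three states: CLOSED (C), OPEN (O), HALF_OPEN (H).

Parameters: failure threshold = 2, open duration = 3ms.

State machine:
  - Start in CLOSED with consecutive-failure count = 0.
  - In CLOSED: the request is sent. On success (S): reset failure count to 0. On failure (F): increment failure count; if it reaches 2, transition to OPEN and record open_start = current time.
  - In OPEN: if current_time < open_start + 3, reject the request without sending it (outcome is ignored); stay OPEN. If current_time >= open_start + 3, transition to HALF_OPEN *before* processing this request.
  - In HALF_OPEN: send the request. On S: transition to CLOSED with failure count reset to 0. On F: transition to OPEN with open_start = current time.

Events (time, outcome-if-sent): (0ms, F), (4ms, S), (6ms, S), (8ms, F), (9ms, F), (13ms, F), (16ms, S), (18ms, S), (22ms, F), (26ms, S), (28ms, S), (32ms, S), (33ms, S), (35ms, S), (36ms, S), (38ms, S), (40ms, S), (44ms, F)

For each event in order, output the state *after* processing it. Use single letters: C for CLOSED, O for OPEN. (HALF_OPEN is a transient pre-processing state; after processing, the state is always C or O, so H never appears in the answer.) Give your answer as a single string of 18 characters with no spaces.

Answer: CCCCOOCCCCCCCCCCCC

Derivation:
State after each event:
  event#1 t=0ms outcome=F: state=CLOSED
  event#2 t=4ms outcome=S: state=CLOSED
  event#3 t=6ms outcome=S: state=CLOSED
  event#4 t=8ms outcome=F: state=CLOSED
  event#5 t=9ms outcome=F: state=OPEN
  event#6 t=13ms outcome=F: state=OPEN
  event#7 t=16ms outcome=S: state=CLOSED
  event#8 t=18ms outcome=S: state=CLOSED
  event#9 t=22ms outcome=F: state=CLOSED
  event#10 t=26ms outcome=S: state=CLOSED
  event#11 t=28ms outcome=S: state=CLOSED
  event#12 t=32ms outcome=S: state=CLOSED
  event#13 t=33ms outcome=S: state=CLOSED
  event#14 t=35ms outcome=S: state=CLOSED
  event#15 t=36ms outcome=S: state=CLOSED
  event#16 t=38ms outcome=S: state=CLOSED
  event#17 t=40ms outcome=S: state=CLOSED
  event#18 t=44ms outcome=F: state=CLOSED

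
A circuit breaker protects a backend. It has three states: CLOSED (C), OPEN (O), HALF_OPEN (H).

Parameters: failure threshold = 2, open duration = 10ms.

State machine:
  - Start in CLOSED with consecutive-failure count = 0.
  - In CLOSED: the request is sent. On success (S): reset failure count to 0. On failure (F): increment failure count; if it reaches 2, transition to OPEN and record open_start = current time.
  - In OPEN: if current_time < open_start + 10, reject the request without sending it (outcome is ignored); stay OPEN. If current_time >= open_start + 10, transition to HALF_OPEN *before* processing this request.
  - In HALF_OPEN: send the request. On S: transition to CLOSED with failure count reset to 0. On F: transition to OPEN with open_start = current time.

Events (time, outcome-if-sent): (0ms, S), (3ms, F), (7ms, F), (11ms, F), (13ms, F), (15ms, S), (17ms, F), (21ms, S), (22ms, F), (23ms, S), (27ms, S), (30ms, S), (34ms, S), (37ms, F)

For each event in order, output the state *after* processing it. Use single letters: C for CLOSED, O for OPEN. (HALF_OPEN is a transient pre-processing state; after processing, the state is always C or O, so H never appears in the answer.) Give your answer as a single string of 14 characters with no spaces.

State after each event:
  event#1 t=0ms outcome=S: state=CLOSED
  event#2 t=3ms outcome=F: state=CLOSED
  event#3 t=7ms outcome=F: state=OPEN
  event#4 t=11ms outcome=F: state=OPEN
  event#5 t=13ms outcome=F: state=OPEN
  event#6 t=15ms outcome=S: state=OPEN
  event#7 t=17ms outcome=F: state=OPEN
  event#8 t=21ms outcome=S: state=OPEN
  event#9 t=22ms outcome=F: state=OPEN
  event#10 t=23ms outcome=S: state=OPEN
  event#11 t=27ms outcome=S: state=CLOSED
  event#12 t=30ms outcome=S: state=CLOSED
  event#13 t=34ms outcome=S: state=CLOSED
  event#14 t=37ms outcome=F: state=CLOSED

Answer: CCOOOOOOOOCCCC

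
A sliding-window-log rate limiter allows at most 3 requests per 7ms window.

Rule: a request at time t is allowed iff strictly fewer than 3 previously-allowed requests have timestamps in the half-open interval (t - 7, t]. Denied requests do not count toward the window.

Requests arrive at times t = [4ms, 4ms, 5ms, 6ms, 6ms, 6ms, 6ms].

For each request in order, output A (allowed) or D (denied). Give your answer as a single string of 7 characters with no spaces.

Tracking allowed requests in the window:
  req#1 t=4ms: ALLOW
  req#2 t=4ms: ALLOW
  req#3 t=5ms: ALLOW
  req#4 t=6ms: DENY
  req#5 t=6ms: DENY
  req#6 t=6ms: DENY
  req#7 t=6ms: DENY

Answer: AAADDDD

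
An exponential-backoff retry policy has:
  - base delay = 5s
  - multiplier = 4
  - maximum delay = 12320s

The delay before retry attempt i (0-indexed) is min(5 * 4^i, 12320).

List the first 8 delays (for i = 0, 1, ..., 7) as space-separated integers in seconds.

Computing each delay:
  i=0: min(5*4^0, 12320) = 5
  i=1: min(5*4^1, 12320) = 20
  i=2: min(5*4^2, 12320) = 80
  i=3: min(5*4^3, 12320) = 320
  i=4: min(5*4^4, 12320) = 1280
  i=5: min(5*4^5, 12320) = 5120
  i=6: min(5*4^6, 12320) = 12320
  i=7: min(5*4^7, 12320) = 12320

Answer: 5 20 80 320 1280 5120 12320 12320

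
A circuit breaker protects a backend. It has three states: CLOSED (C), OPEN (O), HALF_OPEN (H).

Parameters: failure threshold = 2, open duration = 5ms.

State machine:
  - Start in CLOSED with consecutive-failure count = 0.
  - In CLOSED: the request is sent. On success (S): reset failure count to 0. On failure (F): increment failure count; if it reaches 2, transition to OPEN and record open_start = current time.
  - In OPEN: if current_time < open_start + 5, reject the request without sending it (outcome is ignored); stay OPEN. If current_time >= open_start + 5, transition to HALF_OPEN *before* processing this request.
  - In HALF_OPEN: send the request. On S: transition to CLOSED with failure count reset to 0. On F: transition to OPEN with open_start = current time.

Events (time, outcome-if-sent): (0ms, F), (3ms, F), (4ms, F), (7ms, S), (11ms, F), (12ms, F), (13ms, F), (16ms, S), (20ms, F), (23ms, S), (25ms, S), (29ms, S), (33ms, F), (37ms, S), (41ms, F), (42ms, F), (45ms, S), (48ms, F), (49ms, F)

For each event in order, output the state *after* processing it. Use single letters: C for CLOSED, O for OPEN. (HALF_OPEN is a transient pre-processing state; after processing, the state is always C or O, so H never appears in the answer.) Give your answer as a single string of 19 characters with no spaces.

Answer: COOOOOOCCCCCCCCOOOO

Derivation:
State after each event:
  event#1 t=0ms outcome=F: state=CLOSED
  event#2 t=3ms outcome=F: state=OPEN
  event#3 t=4ms outcome=F: state=OPEN
  event#4 t=7ms outcome=S: state=OPEN
  event#5 t=11ms outcome=F: state=OPEN
  event#6 t=12ms outcome=F: state=OPEN
  event#7 t=13ms outcome=F: state=OPEN
  event#8 t=16ms outcome=S: state=CLOSED
  event#9 t=20ms outcome=F: state=CLOSED
  event#10 t=23ms outcome=S: state=CLOSED
  event#11 t=25ms outcome=S: state=CLOSED
  event#12 t=29ms outcome=S: state=CLOSED
  event#13 t=33ms outcome=F: state=CLOSED
  event#14 t=37ms outcome=S: state=CLOSED
  event#15 t=41ms outcome=F: state=CLOSED
  event#16 t=42ms outcome=F: state=OPEN
  event#17 t=45ms outcome=S: state=OPEN
  event#18 t=48ms outcome=F: state=OPEN
  event#19 t=49ms outcome=F: state=OPEN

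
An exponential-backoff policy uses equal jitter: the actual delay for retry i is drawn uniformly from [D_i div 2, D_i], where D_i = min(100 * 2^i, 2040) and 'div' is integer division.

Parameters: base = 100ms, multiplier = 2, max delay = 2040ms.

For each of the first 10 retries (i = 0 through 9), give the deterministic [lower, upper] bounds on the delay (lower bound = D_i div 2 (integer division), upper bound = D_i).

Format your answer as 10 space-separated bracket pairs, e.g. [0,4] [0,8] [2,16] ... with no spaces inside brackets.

Computing bounds per retry:
  i=0: D_i=min(100*2^0,2040)=100, bounds=[50,100]
  i=1: D_i=min(100*2^1,2040)=200, bounds=[100,200]
  i=2: D_i=min(100*2^2,2040)=400, bounds=[200,400]
  i=3: D_i=min(100*2^3,2040)=800, bounds=[400,800]
  i=4: D_i=min(100*2^4,2040)=1600, bounds=[800,1600]
  i=5: D_i=min(100*2^5,2040)=2040, bounds=[1020,2040]
  i=6: D_i=min(100*2^6,2040)=2040, bounds=[1020,2040]
  i=7: D_i=min(100*2^7,2040)=2040, bounds=[1020,2040]
  i=8: D_i=min(100*2^8,2040)=2040, bounds=[1020,2040]
  i=9: D_i=min(100*2^9,2040)=2040, bounds=[1020,2040]

Answer: [50,100] [100,200] [200,400] [400,800] [800,1600] [1020,2040] [1020,2040] [1020,2040] [1020,2040] [1020,2040]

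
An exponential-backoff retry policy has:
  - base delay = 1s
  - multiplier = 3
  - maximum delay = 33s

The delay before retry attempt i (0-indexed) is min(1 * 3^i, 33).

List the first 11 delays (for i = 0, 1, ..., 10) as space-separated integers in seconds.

Computing each delay:
  i=0: min(1*3^0, 33) = 1
  i=1: min(1*3^1, 33) = 3
  i=2: min(1*3^2, 33) = 9
  i=3: min(1*3^3, 33) = 27
  i=4: min(1*3^4, 33) = 33
  i=5: min(1*3^5, 33) = 33
  i=6: min(1*3^6, 33) = 33
  i=7: min(1*3^7, 33) = 33
  i=8: min(1*3^8, 33) = 33
  i=9: min(1*3^9, 33) = 33
  i=10: min(1*3^10, 33) = 33

Answer: 1 3 9 27 33 33 33 33 33 33 33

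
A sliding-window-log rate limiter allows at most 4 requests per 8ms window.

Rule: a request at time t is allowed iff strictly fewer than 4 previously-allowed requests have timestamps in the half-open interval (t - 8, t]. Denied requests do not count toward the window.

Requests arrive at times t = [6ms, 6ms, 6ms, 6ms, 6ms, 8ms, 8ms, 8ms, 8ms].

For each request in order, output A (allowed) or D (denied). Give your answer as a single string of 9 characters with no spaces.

Tracking allowed requests in the window:
  req#1 t=6ms: ALLOW
  req#2 t=6ms: ALLOW
  req#3 t=6ms: ALLOW
  req#4 t=6ms: ALLOW
  req#5 t=6ms: DENY
  req#6 t=8ms: DENY
  req#7 t=8ms: DENY
  req#8 t=8ms: DENY
  req#9 t=8ms: DENY

Answer: AAAADDDDD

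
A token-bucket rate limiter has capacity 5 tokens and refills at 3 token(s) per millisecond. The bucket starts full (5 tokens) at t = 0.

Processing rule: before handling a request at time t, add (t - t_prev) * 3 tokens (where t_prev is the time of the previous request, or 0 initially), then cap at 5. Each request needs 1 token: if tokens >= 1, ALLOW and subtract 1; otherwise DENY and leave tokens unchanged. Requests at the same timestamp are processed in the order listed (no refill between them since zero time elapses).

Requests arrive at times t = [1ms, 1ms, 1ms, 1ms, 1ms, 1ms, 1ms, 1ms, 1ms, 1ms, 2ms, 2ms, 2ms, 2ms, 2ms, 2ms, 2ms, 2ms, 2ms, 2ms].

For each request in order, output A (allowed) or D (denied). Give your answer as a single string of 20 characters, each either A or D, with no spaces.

Answer: AAAAADDDDDAAADDDDDDD

Derivation:
Simulating step by step:
  req#1 t=1ms: ALLOW
  req#2 t=1ms: ALLOW
  req#3 t=1ms: ALLOW
  req#4 t=1ms: ALLOW
  req#5 t=1ms: ALLOW
  req#6 t=1ms: DENY
  req#7 t=1ms: DENY
  req#8 t=1ms: DENY
  req#9 t=1ms: DENY
  req#10 t=1ms: DENY
  req#11 t=2ms: ALLOW
  req#12 t=2ms: ALLOW
  req#13 t=2ms: ALLOW
  req#14 t=2ms: DENY
  req#15 t=2ms: DENY
  req#16 t=2ms: DENY
  req#17 t=2ms: DENY
  req#18 t=2ms: DENY
  req#19 t=2ms: DENY
  req#20 t=2ms: DENY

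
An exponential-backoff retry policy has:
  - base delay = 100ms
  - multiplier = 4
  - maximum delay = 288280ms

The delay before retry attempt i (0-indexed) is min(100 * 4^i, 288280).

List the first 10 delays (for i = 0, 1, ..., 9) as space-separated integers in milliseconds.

Computing each delay:
  i=0: min(100*4^0, 288280) = 100
  i=1: min(100*4^1, 288280) = 400
  i=2: min(100*4^2, 288280) = 1600
  i=3: min(100*4^3, 288280) = 6400
  i=4: min(100*4^4, 288280) = 25600
  i=5: min(100*4^5, 288280) = 102400
  i=6: min(100*4^6, 288280) = 288280
  i=7: min(100*4^7, 288280) = 288280
  i=8: min(100*4^8, 288280) = 288280
  i=9: min(100*4^9, 288280) = 288280

Answer: 100 400 1600 6400 25600 102400 288280 288280 288280 288280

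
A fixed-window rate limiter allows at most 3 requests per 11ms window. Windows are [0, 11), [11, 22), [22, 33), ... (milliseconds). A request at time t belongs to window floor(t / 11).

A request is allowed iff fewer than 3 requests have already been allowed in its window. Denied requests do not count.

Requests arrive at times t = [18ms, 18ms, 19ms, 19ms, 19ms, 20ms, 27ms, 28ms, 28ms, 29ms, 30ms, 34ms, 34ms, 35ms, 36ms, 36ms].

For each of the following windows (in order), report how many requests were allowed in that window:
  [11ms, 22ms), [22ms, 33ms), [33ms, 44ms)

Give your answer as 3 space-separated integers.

Processing requests:
  req#1 t=18ms (window 1): ALLOW
  req#2 t=18ms (window 1): ALLOW
  req#3 t=19ms (window 1): ALLOW
  req#4 t=19ms (window 1): DENY
  req#5 t=19ms (window 1): DENY
  req#6 t=20ms (window 1): DENY
  req#7 t=27ms (window 2): ALLOW
  req#8 t=28ms (window 2): ALLOW
  req#9 t=28ms (window 2): ALLOW
  req#10 t=29ms (window 2): DENY
  req#11 t=30ms (window 2): DENY
  req#12 t=34ms (window 3): ALLOW
  req#13 t=34ms (window 3): ALLOW
  req#14 t=35ms (window 3): ALLOW
  req#15 t=36ms (window 3): DENY
  req#16 t=36ms (window 3): DENY

Allowed counts by window: 3 3 3

Answer: 3 3 3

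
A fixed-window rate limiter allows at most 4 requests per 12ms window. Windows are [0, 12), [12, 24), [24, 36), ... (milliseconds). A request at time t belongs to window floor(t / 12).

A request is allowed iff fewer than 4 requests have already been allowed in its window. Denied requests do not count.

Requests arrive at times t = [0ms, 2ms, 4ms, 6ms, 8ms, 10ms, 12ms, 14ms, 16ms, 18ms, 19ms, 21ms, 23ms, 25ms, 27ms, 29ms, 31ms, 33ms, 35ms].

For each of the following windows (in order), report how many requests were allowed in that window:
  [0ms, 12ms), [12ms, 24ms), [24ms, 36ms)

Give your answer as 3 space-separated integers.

Processing requests:
  req#1 t=0ms (window 0): ALLOW
  req#2 t=2ms (window 0): ALLOW
  req#3 t=4ms (window 0): ALLOW
  req#4 t=6ms (window 0): ALLOW
  req#5 t=8ms (window 0): DENY
  req#6 t=10ms (window 0): DENY
  req#7 t=12ms (window 1): ALLOW
  req#8 t=14ms (window 1): ALLOW
  req#9 t=16ms (window 1): ALLOW
  req#10 t=18ms (window 1): ALLOW
  req#11 t=19ms (window 1): DENY
  req#12 t=21ms (window 1): DENY
  req#13 t=23ms (window 1): DENY
  req#14 t=25ms (window 2): ALLOW
  req#15 t=27ms (window 2): ALLOW
  req#16 t=29ms (window 2): ALLOW
  req#17 t=31ms (window 2): ALLOW
  req#18 t=33ms (window 2): DENY
  req#19 t=35ms (window 2): DENY

Allowed counts by window: 4 4 4

Answer: 4 4 4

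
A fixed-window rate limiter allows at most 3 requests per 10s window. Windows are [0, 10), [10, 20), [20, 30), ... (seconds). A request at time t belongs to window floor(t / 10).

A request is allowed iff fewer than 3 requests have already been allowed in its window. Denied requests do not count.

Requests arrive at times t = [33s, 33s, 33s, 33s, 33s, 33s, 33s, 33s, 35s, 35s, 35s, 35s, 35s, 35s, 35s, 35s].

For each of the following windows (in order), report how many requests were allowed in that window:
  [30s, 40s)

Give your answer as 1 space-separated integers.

Answer: 3

Derivation:
Processing requests:
  req#1 t=33s (window 3): ALLOW
  req#2 t=33s (window 3): ALLOW
  req#3 t=33s (window 3): ALLOW
  req#4 t=33s (window 3): DENY
  req#5 t=33s (window 3): DENY
  req#6 t=33s (window 3): DENY
  req#7 t=33s (window 3): DENY
  req#8 t=33s (window 3): DENY
  req#9 t=35s (window 3): DENY
  req#10 t=35s (window 3): DENY
  req#11 t=35s (window 3): DENY
  req#12 t=35s (window 3): DENY
  req#13 t=35s (window 3): DENY
  req#14 t=35s (window 3): DENY
  req#15 t=35s (window 3): DENY
  req#16 t=35s (window 3): DENY

Allowed counts by window: 3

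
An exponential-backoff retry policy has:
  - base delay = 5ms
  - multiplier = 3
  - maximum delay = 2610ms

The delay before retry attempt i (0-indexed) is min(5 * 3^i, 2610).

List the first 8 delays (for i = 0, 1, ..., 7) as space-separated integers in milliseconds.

Computing each delay:
  i=0: min(5*3^0, 2610) = 5
  i=1: min(5*3^1, 2610) = 15
  i=2: min(5*3^2, 2610) = 45
  i=3: min(5*3^3, 2610) = 135
  i=4: min(5*3^4, 2610) = 405
  i=5: min(5*3^5, 2610) = 1215
  i=6: min(5*3^6, 2610) = 2610
  i=7: min(5*3^7, 2610) = 2610

Answer: 5 15 45 135 405 1215 2610 2610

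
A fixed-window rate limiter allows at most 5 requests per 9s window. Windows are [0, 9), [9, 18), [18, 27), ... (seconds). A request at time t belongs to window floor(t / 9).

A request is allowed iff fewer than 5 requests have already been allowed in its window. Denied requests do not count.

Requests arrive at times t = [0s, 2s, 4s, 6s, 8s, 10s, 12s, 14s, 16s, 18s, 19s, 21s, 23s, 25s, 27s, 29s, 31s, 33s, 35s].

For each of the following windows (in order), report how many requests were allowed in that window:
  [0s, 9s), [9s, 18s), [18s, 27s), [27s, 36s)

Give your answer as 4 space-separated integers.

Processing requests:
  req#1 t=0s (window 0): ALLOW
  req#2 t=2s (window 0): ALLOW
  req#3 t=4s (window 0): ALLOW
  req#4 t=6s (window 0): ALLOW
  req#5 t=8s (window 0): ALLOW
  req#6 t=10s (window 1): ALLOW
  req#7 t=12s (window 1): ALLOW
  req#8 t=14s (window 1): ALLOW
  req#9 t=16s (window 1): ALLOW
  req#10 t=18s (window 2): ALLOW
  req#11 t=19s (window 2): ALLOW
  req#12 t=21s (window 2): ALLOW
  req#13 t=23s (window 2): ALLOW
  req#14 t=25s (window 2): ALLOW
  req#15 t=27s (window 3): ALLOW
  req#16 t=29s (window 3): ALLOW
  req#17 t=31s (window 3): ALLOW
  req#18 t=33s (window 3): ALLOW
  req#19 t=35s (window 3): ALLOW

Allowed counts by window: 5 4 5 5

Answer: 5 4 5 5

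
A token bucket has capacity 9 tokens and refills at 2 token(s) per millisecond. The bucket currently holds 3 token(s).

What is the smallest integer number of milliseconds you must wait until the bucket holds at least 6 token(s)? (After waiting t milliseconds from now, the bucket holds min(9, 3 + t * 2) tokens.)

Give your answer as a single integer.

Answer: 2

Derivation:
Need 3 + t * 2 >= 6, so t >= 3/2.
Smallest integer t = ceil(3/2) = 2.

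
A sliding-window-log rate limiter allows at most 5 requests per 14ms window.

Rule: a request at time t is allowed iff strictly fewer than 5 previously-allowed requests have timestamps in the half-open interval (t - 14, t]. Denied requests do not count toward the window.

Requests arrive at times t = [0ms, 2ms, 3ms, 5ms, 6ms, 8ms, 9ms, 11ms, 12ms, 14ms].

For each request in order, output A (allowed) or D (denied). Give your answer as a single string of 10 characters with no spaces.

Tracking allowed requests in the window:
  req#1 t=0ms: ALLOW
  req#2 t=2ms: ALLOW
  req#3 t=3ms: ALLOW
  req#4 t=5ms: ALLOW
  req#5 t=6ms: ALLOW
  req#6 t=8ms: DENY
  req#7 t=9ms: DENY
  req#8 t=11ms: DENY
  req#9 t=12ms: DENY
  req#10 t=14ms: ALLOW

Answer: AAAAADDDDA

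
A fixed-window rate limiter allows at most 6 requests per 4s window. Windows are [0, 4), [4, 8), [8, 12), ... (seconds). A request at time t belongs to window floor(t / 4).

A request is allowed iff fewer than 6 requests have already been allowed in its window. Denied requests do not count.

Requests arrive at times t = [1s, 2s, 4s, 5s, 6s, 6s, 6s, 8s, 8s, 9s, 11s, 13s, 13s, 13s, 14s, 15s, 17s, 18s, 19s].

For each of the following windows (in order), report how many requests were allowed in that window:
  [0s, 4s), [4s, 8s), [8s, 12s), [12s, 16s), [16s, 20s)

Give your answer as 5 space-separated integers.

Processing requests:
  req#1 t=1s (window 0): ALLOW
  req#2 t=2s (window 0): ALLOW
  req#3 t=4s (window 1): ALLOW
  req#4 t=5s (window 1): ALLOW
  req#5 t=6s (window 1): ALLOW
  req#6 t=6s (window 1): ALLOW
  req#7 t=6s (window 1): ALLOW
  req#8 t=8s (window 2): ALLOW
  req#9 t=8s (window 2): ALLOW
  req#10 t=9s (window 2): ALLOW
  req#11 t=11s (window 2): ALLOW
  req#12 t=13s (window 3): ALLOW
  req#13 t=13s (window 3): ALLOW
  req#14 t=13s (window 3): ALLOW
  req#15 t=14s (window 3): ALLOW
  req#16 t=15s (window 3): ALLOW
  req#17 t=17s (window 4): ALLOW
  req#18 t=18s (window 4): ALLOW
  req#19 t=19s (window 4): ALLOW

Allowed counts by window: 2 5 4 5 3

Answer: 2 5 4 5 3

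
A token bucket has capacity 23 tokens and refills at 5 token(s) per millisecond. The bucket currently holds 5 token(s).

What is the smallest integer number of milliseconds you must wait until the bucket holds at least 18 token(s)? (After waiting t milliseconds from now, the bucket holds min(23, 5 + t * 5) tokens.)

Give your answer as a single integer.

Answer: 3

Derivation:
Need 5 + t * 5 >= 18, so t >= 13/5.
Smallest integer t = ceil(13/5) = 3.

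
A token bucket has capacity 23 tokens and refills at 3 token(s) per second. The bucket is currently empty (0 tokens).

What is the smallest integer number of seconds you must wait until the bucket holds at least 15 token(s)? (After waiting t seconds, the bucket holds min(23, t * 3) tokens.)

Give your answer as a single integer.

Need t * 3 >= 15, so t >= 15/3.
Smallest integer t = ceil(15/3) = 5.

Answer: 5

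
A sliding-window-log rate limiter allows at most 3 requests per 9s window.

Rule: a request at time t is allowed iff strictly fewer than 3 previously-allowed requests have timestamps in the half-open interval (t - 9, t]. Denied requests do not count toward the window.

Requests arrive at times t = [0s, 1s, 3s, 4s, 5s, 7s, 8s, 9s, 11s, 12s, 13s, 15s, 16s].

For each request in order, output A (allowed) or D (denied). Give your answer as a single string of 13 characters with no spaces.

Answer: AAADDDDAAADDD

Derivation:
Tracking allowed requests in the window:
  req#1 t=0s: ALLOW
  req#2 t=1s: ALLOW
  req#3 t=3s: ALLOW
  req#4 t=4s: DENY
  req#5 t=5s: DENY
  req#6 t=7s: DENY
  req#7 t=8s: DENY
  req#8 t=9s: ALLOW
  req#9 t=11s: ALLOW
  req#10 t=12s: ALLOW
  req#11 t=13s: DENY
  req#12 t=15s: DENY
  req#13 t=16s: DENY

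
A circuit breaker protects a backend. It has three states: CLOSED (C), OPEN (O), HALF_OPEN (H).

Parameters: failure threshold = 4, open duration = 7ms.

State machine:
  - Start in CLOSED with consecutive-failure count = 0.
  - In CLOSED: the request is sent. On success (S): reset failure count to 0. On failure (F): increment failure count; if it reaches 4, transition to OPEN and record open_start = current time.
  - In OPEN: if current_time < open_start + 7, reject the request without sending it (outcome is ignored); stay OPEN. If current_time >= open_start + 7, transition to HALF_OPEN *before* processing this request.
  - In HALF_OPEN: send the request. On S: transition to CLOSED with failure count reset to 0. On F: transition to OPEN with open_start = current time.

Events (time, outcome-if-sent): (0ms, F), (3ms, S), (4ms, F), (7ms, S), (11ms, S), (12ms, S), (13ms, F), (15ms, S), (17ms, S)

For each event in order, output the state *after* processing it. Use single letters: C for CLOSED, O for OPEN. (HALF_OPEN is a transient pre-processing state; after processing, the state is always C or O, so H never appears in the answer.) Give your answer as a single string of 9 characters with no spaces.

State after each event:
  event#1 t=0ms outcome=F: state=CLOSED
  event#2 t=3ms outcome=S: state=CLOSED
  event#3 t=4ms outcome=F: state=CLOSED
  event#4 t=7ms outcome=S: state=CLOSED
  event#5 t=11ms outcome=S: state=CLOSED
  event#6 t=12ms outcome=S: state=CLOSED
  event#7 t=13ms outcome=F: state=CLOSED
  event#8 t=15ms outcome=S: state=CLOSED
  event#9 t=17ms outcome=S: state=CLOSED

Answer: CCCCCCCCC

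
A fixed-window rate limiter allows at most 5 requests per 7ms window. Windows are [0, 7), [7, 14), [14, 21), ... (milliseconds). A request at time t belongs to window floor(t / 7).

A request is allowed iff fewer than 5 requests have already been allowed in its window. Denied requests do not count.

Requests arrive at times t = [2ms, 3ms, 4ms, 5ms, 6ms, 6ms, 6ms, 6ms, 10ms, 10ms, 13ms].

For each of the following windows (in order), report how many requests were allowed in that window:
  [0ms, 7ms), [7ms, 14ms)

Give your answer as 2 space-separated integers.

Answer: 5 3

Derivation:
Processing requests:
  req#1 t=2ms (window 0): ALLOW
  req#2 t=3ms (window 0): ALLOW
  req#3 t=4ms (window 0): ALLOW
  req#4 t=5ms (window 0): ALLOW
  req#5 t=6ms (window 0): ALLOW
  req#6 t=6ms (window 0): DENY
  req#7 t=6ms (window 0): DENY
  req#8 t=6ms (window 0): DENY
  req#9 t=10ms (window 1): ALLOW
  req#10 t=10ms (window 1): ALLOW
  req#11 t=13ms (window 1): ALLOW

Allowed counts by window: 5 3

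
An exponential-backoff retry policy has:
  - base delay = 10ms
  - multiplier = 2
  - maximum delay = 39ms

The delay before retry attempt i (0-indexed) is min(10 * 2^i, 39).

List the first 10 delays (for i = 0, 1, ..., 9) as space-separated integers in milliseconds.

Computing each delay:
  i=0: min(10*2^0, 39) = 10
  i=1: min(10*2^1, 39) = 20
  i=2: min(10*2^2, 39) = 39
  i=3: min(10*2^3, 39) = 39
  i=4: min(10*2^4, 39) = 39
  i=5: min(10*2^5, 39) = 39
  i=6: min(10*2^6, 39) = 39
  i=7: min(10*2^7, 39) = 39
  i=8: min(10*2^8, 39) = 39
  i=9: min(10*2^9, 39) = 39

Answer: 10 20 39 39 39 39 39 39 39 39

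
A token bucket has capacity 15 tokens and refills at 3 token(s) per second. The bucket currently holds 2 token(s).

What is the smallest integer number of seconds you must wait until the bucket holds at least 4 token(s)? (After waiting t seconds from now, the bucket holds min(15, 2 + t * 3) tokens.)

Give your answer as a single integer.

Answer: 1

Derivation:
Need 2 + t * 3 >= 4, so t >= 2/3.
Smallest integer t = ceil(2/3) = 1.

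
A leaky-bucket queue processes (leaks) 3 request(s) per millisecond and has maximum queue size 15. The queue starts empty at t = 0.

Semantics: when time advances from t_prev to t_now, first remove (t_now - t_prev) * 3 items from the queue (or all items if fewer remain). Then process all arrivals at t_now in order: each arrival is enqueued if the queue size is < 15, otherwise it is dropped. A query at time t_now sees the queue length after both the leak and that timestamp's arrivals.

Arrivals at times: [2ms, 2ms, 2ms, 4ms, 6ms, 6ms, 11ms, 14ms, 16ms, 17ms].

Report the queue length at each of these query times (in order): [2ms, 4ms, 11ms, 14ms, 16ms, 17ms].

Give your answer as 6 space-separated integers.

Answer: 3 1 1 1 1 1

Derivation:
Queue lengths at query times:
  query t=2ms: backlog = 3
  query t=4ms: backlog = 1
  query t=11ms: backlog = 1
  query t=14ms: backlog = 1
  query t=16ms: backlog = 1
  query t=17ms: backlog = 1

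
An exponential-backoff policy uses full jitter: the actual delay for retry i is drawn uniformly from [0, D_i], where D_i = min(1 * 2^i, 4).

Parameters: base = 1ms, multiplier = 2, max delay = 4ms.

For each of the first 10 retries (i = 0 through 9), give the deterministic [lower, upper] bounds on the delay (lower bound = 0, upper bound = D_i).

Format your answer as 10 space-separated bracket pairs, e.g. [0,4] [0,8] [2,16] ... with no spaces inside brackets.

Computing bounds per retry:
  i=0: D_i=min(1*2^0,4)=1, bounds=[0,1]
  i=1: D_i=min(1*2^1,4)=2, bounds=[0,2]
  i=2: D_i=min(1*2^2,4)=4, bounds=[0,4]
  i=3: D_i=min(1*2^3,4)=4, bounds=[0,4]
  i=4: D_i=min(1*2^4,4)=4, bounds=[0,4]
  i=5: D_i=min(1*2^5,4)=4, bounds=[0,4]
  i=6: D_i=min(1*2^6,4)=4, bounds=[0,4]
  i=7: D_i=min(1*2^7,4)=4, bounds=[0,4]
  i=8: D_i=min(1*2^8,4)=4, bounds=[0,4]
  i=9: D_i=min(1*2^9,4)=4, bounds=[0,4]

Answer: [0,1] [0,2] [0,4] [0,4] [0,4] [0,4] [0,4] [0,4] [0,4] [0,4]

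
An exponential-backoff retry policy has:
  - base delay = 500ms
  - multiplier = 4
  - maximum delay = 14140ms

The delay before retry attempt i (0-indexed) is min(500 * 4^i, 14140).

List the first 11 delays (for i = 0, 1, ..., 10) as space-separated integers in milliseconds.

Computing each delay:
  i=0: min(500*4^0, 14140) = 500
  i=1: min(500*4^1, 14140) = 2000
  i=2: min(500*4^2, 14140) = 8000
  i=3: min(500*4^3, 14140) = 14140
  i=4: min(500*4^4, 14140) = 14140
  i=5: min(500*4^5, 14140) = 14140
  i=6: min(500*4^6, 14140) = 14140
  i=7: min(500*4^7, 14140) = 14140
  i=8: min(500*4^8, 14140) = 14140
  i=9: min(500*4^9, 14140) = 14140
  i=10: min(500*4^10, 14140) = 14140

Answer: 500 2000 8000 14140 14140 14140 14140 14140 14140 14140 14140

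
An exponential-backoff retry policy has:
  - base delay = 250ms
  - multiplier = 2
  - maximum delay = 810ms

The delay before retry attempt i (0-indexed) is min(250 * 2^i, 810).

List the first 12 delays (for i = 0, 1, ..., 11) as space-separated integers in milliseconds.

Answer: 250 500 810 810 810 810 810 810 810 810 810 810

Derivation:
Computing each delay:
  i=0: min(250*2^0, 810) = 250
  i=1: min(250*2^1, 810) = 500
  i=2: min(250*2^2, 810) = 810
  i=3: min(250*2^3, 810) = 810
  i=4: min(250*2^4, 810) = 810
  i=5: min(250*2^5, 810) = 810
  i=6: min(250*2^6, 810) = 810
  i=7: min(250*2^7, 810) = 810
  i=8: min(250*2^8, 810) = 810
  i=9: min(250*2^9, 810) = 810
  i=10: min(250*2^10, 810) = 810
  i=11: min(250*2^11, 810) = 810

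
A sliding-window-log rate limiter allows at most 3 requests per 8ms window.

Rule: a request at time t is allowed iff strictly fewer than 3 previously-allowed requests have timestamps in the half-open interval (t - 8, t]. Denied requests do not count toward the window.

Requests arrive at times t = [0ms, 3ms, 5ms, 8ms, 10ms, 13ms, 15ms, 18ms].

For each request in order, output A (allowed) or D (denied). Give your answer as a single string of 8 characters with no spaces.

Answer: AAAADAAA

Derivation:
Tracking allowed requests in the window:
  req#1 t=0ms: ALLOW
  req#2 t=3ms: ALLOW
  req#3 t=5ms: ALLOW
  req#4 t=8ms: ALLOW
  req#5 t=10ms: DENY
  req#6 t=13ms: ALLOW
  req#7 t=15ms: ALLOW
  req#8 t=18ms: ALLOW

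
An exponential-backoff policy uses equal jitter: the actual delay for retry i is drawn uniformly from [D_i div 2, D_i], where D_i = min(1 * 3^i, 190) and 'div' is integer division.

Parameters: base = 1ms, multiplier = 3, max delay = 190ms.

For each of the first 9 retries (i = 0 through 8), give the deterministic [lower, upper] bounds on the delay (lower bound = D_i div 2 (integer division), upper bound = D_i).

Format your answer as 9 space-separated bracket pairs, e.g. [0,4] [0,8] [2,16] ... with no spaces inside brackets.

Computing bounds per retry:
  i=0: D_i=min(1*3^0,190)=1, bounds=[0,1]
  i=1: D_i=min(1*3^1,190)=3, bounds=[1,3]
  i=2: D_i=min(1*3^2,190)=9, bounds=[4,9]
  i=3: D_i=min(1*3^3,190)=27, bounds=[13,27]
  i=4: D_i=min(1*3^4,190)=81, bounds=[40,81]
  i=5: D_i=min(1*3^5,190)=190, bounds=[95,190]
  i=6: D_i=min(1*3^6,190)=190, bounds=[95,190]
  i=7: D_i=min(1*3^7,190)=190, bounds=[95,190]
  i=8: D_i=min(1*3^8,190)=190, bounds=[95,190]

Answer: [0,1] [1,3] [4,9] [13,27] [40,81] [95,190] [95,190] [95,190] [95,190]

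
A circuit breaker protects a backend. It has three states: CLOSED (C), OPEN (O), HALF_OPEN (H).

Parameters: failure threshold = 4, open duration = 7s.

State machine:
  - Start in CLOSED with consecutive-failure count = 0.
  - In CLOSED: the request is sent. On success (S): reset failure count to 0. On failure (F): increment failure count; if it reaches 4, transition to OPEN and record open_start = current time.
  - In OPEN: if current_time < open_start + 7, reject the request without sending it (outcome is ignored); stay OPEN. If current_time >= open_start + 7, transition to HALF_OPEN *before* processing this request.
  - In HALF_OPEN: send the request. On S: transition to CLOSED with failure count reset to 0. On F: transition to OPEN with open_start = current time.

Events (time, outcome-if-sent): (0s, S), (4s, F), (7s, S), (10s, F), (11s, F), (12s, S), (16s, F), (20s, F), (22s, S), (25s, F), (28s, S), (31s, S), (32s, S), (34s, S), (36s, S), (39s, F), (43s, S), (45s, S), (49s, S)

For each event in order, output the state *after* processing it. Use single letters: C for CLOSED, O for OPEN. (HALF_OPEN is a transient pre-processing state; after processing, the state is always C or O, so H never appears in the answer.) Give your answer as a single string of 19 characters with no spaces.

State after each event:
  event#1 t=0s outcome=S: state=CLOSED
  event#2 t=4s outcome=F: state=CLOSED
  event#3 t=7s outcome=S: state=CLOSED
  event#4 t=10s outcome=F: state=CLOSED
  event#5 t=11s outcome=F: state=CLOSED
  event#6 t=12s outcome=S: state=CLOSED
  event#7 t=16s outcome=F: state=CLOSED
  event#8 t=20s outcome=F: state=CLOSED
  event#9 t=22s outcome=S: state=CLOSED
  event#10 t=25s outcome=F: state=CLOSED
  event#11 t=28s outcome=S: state=CLOSED
  event#12 t=31s outcome=S: state=CLOSED
  event#13 t=32s outcome=S: state=CLOSED
  event#14 t=34s outcome=S: state=CLOSED
  event#15 t=36s outcome=S: state=CLOSED
  event#16 t=39s outcome=F: state=CLOSED
  event#17 t=43s outcome=S: state=CLOSED
  event#18 t=45s outcome=S: state=CLOSED
  event#19 t=49s outcome=S: state=CLOSED

Answer: CCCCCCCCCCCCCCCCCCC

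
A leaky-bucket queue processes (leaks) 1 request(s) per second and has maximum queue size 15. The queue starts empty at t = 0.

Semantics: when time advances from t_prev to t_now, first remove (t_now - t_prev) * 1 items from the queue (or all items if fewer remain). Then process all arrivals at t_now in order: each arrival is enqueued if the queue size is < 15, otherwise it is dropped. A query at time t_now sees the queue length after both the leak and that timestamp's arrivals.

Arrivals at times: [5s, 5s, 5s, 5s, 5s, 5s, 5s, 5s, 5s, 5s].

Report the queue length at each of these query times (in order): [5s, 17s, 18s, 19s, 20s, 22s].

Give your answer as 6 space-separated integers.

Answer: 10 0 0 0 0 0

Derivation:
Queue lengths at query times:
  query t=5s: backlog = 10
  query t=17s: backlog = 0
  query t=18s: backlog = 0
  query t=19s: backlog = 0
  query t=20s: backlog = 0
  query t=22s: backlog = 0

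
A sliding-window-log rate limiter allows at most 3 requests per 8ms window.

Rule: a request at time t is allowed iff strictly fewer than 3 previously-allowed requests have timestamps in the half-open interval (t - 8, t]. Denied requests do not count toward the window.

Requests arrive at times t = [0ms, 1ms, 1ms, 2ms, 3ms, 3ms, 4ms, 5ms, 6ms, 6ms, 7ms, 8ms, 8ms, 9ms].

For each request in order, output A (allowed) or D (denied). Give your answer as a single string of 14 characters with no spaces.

Tracking allowed requests in the window:
  req#1 t=0ms: ALLOW
  req#2 t=1ms: ALLOW
  req#3 t=1ms: ALLOW
  req#4 t=2ms: DENY
  req#5 t=3ms: DENY
  req#6 t=3ms: DENY
  req#7 t=4ms: DENY
  req#8 t=5ms: DENY
  req#9 t=6ms: DENY
  req#10 t=6ms: DENY
  req#11 t=7ms: DENY
  req#12 t=8ms: ALLOW
  req#13 t=8ms: DENY
  req#14 t=9ms: ALLOW

Answer: AAADDDDDDDDADA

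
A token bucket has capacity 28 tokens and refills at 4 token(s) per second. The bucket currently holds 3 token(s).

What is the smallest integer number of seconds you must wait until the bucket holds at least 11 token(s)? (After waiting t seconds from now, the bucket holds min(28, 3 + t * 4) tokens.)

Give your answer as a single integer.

Answer: 2

Derivation:
Need 3 + t * 4 >= 11, so t >= 8/4.
Smallest integer t = ceil(8/4) = 2.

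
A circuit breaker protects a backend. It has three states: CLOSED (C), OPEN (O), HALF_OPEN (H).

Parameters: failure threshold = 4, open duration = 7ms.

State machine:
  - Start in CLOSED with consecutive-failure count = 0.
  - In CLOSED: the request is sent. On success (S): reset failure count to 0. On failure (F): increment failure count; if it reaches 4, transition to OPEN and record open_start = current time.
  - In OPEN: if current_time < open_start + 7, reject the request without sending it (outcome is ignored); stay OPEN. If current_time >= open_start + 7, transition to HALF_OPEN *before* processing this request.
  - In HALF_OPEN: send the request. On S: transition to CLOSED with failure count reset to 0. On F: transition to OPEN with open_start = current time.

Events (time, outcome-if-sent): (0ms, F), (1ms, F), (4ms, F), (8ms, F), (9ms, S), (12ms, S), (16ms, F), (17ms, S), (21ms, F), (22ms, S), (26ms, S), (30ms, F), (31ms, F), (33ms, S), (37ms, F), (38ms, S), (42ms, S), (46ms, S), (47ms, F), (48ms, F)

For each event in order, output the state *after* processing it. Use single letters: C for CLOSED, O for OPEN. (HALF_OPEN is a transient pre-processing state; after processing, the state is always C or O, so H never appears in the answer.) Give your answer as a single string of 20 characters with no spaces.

Answer: CCCOOOOOOOCCCCCCCCCC

Derivation:
State after each event:
  event#1 t=0ms outcome=F: state=CLOSED
  event#2 t=1ms outcome=F: state=CLOSED
  event#3 t=4ms outcome=F: state=CLOSED
  event#4 t=8ms outcome=F: state=OPEN
  event#5 t=9ms outcome=S: state=OPEN
  event#6 t=12ms outcome=S: state=OPEN
  event#7 t=16ms outcome=F: state=OPEN
  event#8 t=17ms outcome=S: state=OPEN
  event#9 t=21ms outcome=F: state=OPEN
  event#10 t=22ms outcome=S: state=OPEN
  event#11 t=26ms outcome=S: state=CLOSED
  event#12 t=30ms outcome=F: state=CLOSED
  event#13 t=31ms outcome=F: state=CLOSED
  event#14 t=33ms outcome=S: state=CLOSED
  event#15 t=37ms outcome=F: state=CLOSED
  event#16 t=38ms outcome=S: state=CLOSED
  event#17 t=42ms outcome=S: state=CLOSED
  event#18 t=46ms outcome=S: state=CLOSED
  event#19 t=47ms outcome=F: state=CLOSED
  event#20 t=48ms outcome=F: state=CLOSED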